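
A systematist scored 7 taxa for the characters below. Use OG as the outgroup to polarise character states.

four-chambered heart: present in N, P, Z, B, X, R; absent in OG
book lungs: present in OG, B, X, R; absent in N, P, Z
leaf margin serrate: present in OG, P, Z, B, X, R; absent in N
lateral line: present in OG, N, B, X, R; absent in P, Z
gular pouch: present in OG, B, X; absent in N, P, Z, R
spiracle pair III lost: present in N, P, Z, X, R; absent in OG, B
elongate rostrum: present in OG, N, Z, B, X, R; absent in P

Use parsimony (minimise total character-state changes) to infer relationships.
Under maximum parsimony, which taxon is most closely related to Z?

Character polarity is set by the outgroup: the derived state is whichever differs from the outgroup's state, so for book lungs, leaf margin serrate, lateral line, gular pouch, elongate rostrum the derived state is 'absent', and for the remaining characters it is 'present'.
four-chambered heart (derived state 'present') is shared by all ingroup taxa — unites the whole ingroup.
book lungs (derived state 'absent') is shared by N, P, and Z — a synapomorphy uniting that clade.
leaf margin serrate (derived state 'absent') is unique to N (autapomorphy; uninformative for grouping).
Only P and Z show the derived state 'absent' for lateral line, supporting them as a clade.
gular pouch (derived state 'absent') is shared by N, P, R, and Z — a synapomorphy uniting that clade.
spiracle pair III lost (derived state 'present') is shared by N, P, R, X, and Z — a synapomorphy uniting that clade.
elongate rostrum (derived state 'absent') is unique to P (autapomorphy; uninformative for grouping).
Most parsimonious ingroup topology: ((((N,(P,Z)),R),X),B).
Z and P form a cherry on this tree, so they are sister taxa.

P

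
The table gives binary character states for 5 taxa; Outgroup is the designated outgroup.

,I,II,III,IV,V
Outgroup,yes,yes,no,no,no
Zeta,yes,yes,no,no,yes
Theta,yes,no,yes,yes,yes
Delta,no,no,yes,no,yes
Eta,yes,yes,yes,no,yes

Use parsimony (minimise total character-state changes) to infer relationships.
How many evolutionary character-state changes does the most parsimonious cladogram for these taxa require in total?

5

Character polarity is set by the outgroup: the derived state is whichever differs from the outgroup's state, so for I, II the derived state is 'no', and for the remaining characters it is 'yes'.
I: derived state 'no' in Delta only — an autapomorphy, so it tells us nothing about relationships among taxa.
II (derived state 'no') is shared by Delta and Theta — a synapomorphy uniting that clade.
Only Delta, Eta, and Theta show the derived state 'yes' for III, supporting them as a clade.
IV: derived state 'yes' in Theta only — an autapomorphy, so it tells us nothing about relationships among taxa.
All ingroup taxa share the derived state 'yes' for V; it defines the ingroup but does not resolve relationships within it.
Most parsimonious ingroup topology: (Zeta,((Theta,Delta),Eta)).
Changes per character on this tree: I: 1; II: 1; III: 1; IV: 1; V: 1.
Total = 5.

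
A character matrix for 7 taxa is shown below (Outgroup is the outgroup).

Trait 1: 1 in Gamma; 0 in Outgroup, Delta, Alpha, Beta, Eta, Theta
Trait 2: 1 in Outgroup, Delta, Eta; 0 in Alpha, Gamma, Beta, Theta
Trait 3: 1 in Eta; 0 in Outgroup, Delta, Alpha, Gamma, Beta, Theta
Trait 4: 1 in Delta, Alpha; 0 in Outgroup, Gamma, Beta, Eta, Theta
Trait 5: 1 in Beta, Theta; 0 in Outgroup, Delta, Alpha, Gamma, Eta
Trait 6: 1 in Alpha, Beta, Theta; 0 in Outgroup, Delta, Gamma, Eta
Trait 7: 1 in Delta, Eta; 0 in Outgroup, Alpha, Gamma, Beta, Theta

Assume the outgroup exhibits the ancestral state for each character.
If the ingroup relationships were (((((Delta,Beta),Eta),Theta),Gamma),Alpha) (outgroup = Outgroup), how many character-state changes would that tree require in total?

Map each character onto (((((Delta,Beta),Eta),Theta),Gamma),Alpha) (rooted by Outgroup) and count the minimum state changes it requires (Fitch parsimony):
Trait 1: 1; Trait 2: 3; Trait 3: 1; Trait 4: 2; Trait 5: 2; Trait 6: 3; Trait 7: 2.
Total tree length = 14.

14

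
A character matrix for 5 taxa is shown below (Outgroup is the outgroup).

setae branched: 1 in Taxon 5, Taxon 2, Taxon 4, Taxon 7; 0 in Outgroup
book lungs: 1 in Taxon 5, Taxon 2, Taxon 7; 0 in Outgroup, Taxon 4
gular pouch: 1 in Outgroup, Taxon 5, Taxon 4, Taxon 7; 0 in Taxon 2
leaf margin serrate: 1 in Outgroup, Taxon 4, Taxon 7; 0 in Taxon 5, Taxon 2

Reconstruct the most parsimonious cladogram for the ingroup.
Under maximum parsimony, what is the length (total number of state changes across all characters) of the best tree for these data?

4

Character polarity is set by the outgroup: the derived state is whichever differs from the outgroup's state, so for gular pouch, leaf margin serrate the derived state is '0', and for the remaining characters it is '1'.
setae branched (derived state '1') is shared by all ingroup taxa — unites the whole ingroup.
book lungs (derived state '1') is shared by Taxon 2, Taxon 5, and Taxon 7 — a synapomorphy uniting that clade.
gular pouch (derived state '0') is unique to Taxon 2 (autapomorphy; uninformative for grouping).
leaf margin serrate (derived state '0') is shared by Taxon 2 and Taxon 5 — a synapomorphy uniting that clade.
Most parsimonious ingroup topology: (((Taxon 5,Taxon 2),Taxon 7),Taxon 4).
Changes per character on this tree: setae branched: 1; book lungs: 1; gular pouch: 1; leaf margin serrate: 1.
Total = 4.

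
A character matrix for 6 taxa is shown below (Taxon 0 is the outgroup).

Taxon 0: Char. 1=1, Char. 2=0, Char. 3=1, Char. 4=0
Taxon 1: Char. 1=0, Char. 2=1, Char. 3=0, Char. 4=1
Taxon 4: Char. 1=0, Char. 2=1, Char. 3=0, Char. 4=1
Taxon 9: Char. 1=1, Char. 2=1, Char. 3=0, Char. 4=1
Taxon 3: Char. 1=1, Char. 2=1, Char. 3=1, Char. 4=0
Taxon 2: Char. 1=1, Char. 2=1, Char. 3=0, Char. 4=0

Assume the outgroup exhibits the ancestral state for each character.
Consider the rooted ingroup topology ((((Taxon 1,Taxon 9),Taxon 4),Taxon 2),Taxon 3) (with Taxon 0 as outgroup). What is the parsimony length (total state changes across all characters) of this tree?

5

Map each character onto ((((Taxon 1,Taxon 9),Taxon 4),Taxon 2),Taxon 3) (rooted by Taxon 0) and count the minimum state changes it requires (Fitch parsimony):
Char. 1: 2; Char. 2: 1; Char. 3: 1; Char. 4: 1.
Total tree length = 5.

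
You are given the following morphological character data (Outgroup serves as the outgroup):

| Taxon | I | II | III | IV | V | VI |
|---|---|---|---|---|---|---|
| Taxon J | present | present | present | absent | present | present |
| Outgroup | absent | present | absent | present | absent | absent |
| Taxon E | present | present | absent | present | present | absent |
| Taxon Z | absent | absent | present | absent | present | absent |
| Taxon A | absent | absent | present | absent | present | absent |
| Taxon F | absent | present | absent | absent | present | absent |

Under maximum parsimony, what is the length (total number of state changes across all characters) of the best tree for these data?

Character polarity is set by the outgroup: the derived state is whichever differs from the outgroup's state, so for II, IV the derived state is 'absent', and for the remaining characters it is 'present'.
I (state 'present') occurs in Taxon E and Taxon J but conflicts with the nesting implied by the other characters — most parsimoniously interpreted as homoplasy.
II (derived state 'absent') is shared by Taxon A and Taxon Z — a synapomorphy uniting that clade.
Only Taxon A, Taxon J, and Taxon Z show the derived state 'present' for III, supporting them as a clade.
Only Taxon A, Taxon F, Taxon J, and Taxon Z show the derived state 'absent' for IV, supporting them as a clade.
V (derived state 'present') is shared by all ingroup taxa — unites the whole ingroup.
VI (derived state 'present') is unique to Taxon J (autapomorphy; uninformative for grouping).
Most parsimonious ingroup topology: ((((Taxon Z,Taxon A),Taxon J),Taxon F),Taxon E).
Changes per character on this tree: I: 2; II: 1; III: 1; IV: 1; V: 1; VI: 1.
Total = 7.

7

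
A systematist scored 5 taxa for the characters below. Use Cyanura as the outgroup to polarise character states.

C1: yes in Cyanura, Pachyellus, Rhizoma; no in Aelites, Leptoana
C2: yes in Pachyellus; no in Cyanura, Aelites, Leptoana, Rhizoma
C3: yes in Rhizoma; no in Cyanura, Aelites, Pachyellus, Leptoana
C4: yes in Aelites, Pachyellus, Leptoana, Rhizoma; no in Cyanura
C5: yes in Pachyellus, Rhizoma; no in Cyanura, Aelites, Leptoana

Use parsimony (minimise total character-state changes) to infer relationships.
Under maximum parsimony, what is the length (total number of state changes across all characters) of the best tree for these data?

Character polarity is set by the outgroup: the derived state is whichever differs from the outgroup's state, so for C1 the derived state is 'no', and for the remaining characters it is 'yes'.
C1: derived state 'no' in Aelites and Leptoana only — synapomorphy for {Aelites, Leptoana}.
C2: derived state 'yes' in Pachyellus only — an autapomorphy, so it tells us nothing about relationships among taxa.
C3: derived state 'yes' in Rhizoma only — an autapomorphy, so it tells us nothing about relationships among taxa.
C4 (derived state 'yes') is shared by all ingroup taxa — unites the whole ingroup.
Only Pachyellus and Rhizoma show the derived state 'yes' for C5, supporting them as a clade.
Most parsimonious ingroup topology: ((Aelites,Leptoana),(Pachyellus,Rhizoma)).
Changes per character on this tree: C1: 1; C2: 1; C3: 1; C4: 1; C5: 1.
Total = 5.

5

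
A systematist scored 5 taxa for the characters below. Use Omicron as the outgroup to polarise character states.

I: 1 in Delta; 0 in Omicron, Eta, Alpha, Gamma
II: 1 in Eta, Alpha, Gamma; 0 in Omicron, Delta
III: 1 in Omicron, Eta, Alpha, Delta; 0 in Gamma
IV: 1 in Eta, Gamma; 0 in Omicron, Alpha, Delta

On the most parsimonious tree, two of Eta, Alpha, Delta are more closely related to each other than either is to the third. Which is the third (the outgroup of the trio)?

Character polarity is set by the outgroup: the derived state is whichever differs from the outgroup's state, so for III the derived state is '0', and for the remaining characters it is '1'.
I: derived state '1' in Delta only — an autapomorphy, so it tells us nothing about relationships among taxa.
II: derived state '1' in Alpha, Eta, and Gamma only — synapomorphy for {Alpha, Eta, Gamma}.
III (derived state '0') is unique to Gamma (autapomorphy; uninformative for grouping).
IV: derived state '1' in Eta and Gamma only — synapomorphy for {Eta, Gamma}.
Most parsimonious ingroup topology: (((Eta,Gamma),Alpha),Delta).
Alpha and Eta share a more recent common ancestor with each other than either does with Delta, so Delta is the least closely related of the three.

Delta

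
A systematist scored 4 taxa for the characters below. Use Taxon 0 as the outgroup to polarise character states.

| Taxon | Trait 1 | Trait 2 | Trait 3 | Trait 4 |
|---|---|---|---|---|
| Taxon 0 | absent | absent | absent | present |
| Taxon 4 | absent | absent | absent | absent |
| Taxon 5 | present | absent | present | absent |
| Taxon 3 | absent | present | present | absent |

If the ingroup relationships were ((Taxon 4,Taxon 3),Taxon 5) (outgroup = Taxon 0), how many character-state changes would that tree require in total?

5

Map each character onto ((Taxon 4,Taxon 3),Taxon 5) (rooted by Taxon 0) and count the minimum state changes it requires (Fitch parsimony):
Trait 1: 1; Trait 2: 1; Trait 3: 2; Trait 4: 1.
Total tree length = 5.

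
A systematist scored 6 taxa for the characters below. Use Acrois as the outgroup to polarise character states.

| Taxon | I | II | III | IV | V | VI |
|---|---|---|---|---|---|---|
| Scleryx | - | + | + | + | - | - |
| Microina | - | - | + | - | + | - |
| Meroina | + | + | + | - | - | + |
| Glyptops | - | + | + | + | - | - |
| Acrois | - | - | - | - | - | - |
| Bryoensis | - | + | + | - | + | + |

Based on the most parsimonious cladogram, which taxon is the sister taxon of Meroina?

Bryoensis

The outgroup has state '-' for every character, so '+' is the derived state throughout.
I: derived state '+' in Meroina only — an autapomorphy, so it tells us nothing about relationships among taxa.
II (derived state '+') is shared by Bryoensis, Glyptops, Meroina, and Scleryx — a synapomorphy uniting that clade.
III (derived state '+') is shared by all ingroup taxa — unites the whole ingroup.
IV (derived state '+') is shared by Glyptops and Scleryx — a synapomorphy uniting that clade.
V (state '+') occurs in Bryoensis and Microina but conflicts with the nesting implied by the other characters — most parsimoniously interpreted as homoplasy.
VI: derived state '+' in Bryoensis and Meroina only — synapomorphy for {Bryoensis, Meroina}.
Most parsimonious ingroup topology: (((Meroina,Bryoensis),(Glyptops,Scleryx)),Microina).
Meroina and Bryoensis form a cherry on this tree, so they are sister taxa.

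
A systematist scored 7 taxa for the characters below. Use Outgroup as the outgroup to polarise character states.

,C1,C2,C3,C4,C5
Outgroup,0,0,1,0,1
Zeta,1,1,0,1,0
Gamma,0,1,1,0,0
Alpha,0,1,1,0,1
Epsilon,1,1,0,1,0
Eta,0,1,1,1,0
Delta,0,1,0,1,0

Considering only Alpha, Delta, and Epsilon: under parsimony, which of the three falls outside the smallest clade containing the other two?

Character polarity is set by the outgroup: the derived state is whichever differs from the outgroup's state, so for C3, C5 the derived state is '0', and for the remaining characters it is '1'.
C1 (derived state '1') is shared by Epsilon and Zeta — a synapomorphy uniting that clade.
All ingroup taxa share the derived state '1' for C2; it defines the ingroup but does not resolve relationships within it.
Only Delta, Epsilon, and Zeta show the derived state '0' for C3, supporting them as a clade.
Only Delta, Epsilon, Eta, and Zeta show the derived state '1' for C4, supporting them as a clade.
C5 (derived state '0') is shared by Delta, Epsilon, Eta, Gamma, and Zeta — a synapomorphy uniting that clade.
Most parsimonious ingroup topology: (((Eta,((Epsilon,Zeta),Delta)),Gamma),Alpha).
Epsilon and Delta share a more recent common ancestor with each other than either does with Alpha, so Alpha is the least closely related of the three.

Alpha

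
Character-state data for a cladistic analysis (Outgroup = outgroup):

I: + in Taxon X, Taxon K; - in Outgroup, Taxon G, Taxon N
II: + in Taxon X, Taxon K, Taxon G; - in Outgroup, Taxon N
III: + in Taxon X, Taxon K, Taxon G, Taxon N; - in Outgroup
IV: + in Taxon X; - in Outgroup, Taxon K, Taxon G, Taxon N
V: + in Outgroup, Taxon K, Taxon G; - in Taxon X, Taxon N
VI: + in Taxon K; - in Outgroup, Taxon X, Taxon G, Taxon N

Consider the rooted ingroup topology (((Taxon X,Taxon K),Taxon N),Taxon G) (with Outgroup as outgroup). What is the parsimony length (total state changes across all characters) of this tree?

Map each character onto (((Taxon X,Taxon K),Taxon N),Taxon G) (rooted by Outgroup) and count the minimum state changes it requires (Fitch parsimony):
I: 1; II: 2; III: 1; IV: 1; V: 2; VI: 1.
Total tree length = 8.

8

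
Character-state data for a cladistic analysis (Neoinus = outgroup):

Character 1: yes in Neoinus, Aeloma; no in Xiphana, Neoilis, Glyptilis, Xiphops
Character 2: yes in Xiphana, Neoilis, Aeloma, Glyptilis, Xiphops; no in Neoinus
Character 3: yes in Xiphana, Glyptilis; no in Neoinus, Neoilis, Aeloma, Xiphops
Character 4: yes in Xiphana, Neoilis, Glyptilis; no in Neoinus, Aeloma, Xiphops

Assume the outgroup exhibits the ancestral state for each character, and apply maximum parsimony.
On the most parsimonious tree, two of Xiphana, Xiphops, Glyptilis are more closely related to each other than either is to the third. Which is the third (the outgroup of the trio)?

Character polarity is set by the outgroup: the derived state is whichever differs from the outgroup's state, so for Character 1 the derived state is 'no', and for the remaining characters it is 'yes'.
Character 1 (derived state 'no') is shared by Glyptilis, Neoilis, Xiphana, and Xiphops — a synapomorphy uniting that clade.
Character 2 (derived state 'yes') is shared by all ingroup taxa — unites the whole ingroup.
Character 3 (derived state 'yes') is shared by Glyptilis and Xiphana — a synapomorphy uniting that clade.
Character 4 (derived state 'yes') is shared by Glyptilis, Neoilis, and Xiphana — a synapomorphy uniting that clade.
Most parsimonious ingroup topology: ((((Glyptilis,Xiphana),Neoilis),Xiphops),Aeloma).
Xiphana and Glyptilis share a more recent common ancestor with each other than either does with Xiphops, so Xiphops is the least closely related of the three.

Xiphops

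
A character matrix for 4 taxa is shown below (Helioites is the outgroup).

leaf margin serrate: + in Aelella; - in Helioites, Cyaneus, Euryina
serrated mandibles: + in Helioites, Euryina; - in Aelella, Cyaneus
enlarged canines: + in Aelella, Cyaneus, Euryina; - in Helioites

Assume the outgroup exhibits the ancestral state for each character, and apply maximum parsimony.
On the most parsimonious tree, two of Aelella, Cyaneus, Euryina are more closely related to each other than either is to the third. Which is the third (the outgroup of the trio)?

Euryina

Character polarity is set by the outgroup: the derived state is whichever differs from the outgroup's state, so for serrated mandibles the derived state is '-', and for the remaining characters it is '+'.
leaf margin serrate: derived state '+' in Aelella only — an autapomorphy, so it tells us nothing about relationships among taxa.
serrated mandibles: derived state '-' in Aelella and Cyaneus only — synapomorphy for {Aelella, Cyaneus}.
All ingroup taxa share the derived state '+' for enlarged canines; it defines the ingroup but does not resolve relationships within it.
Most parsimonious ingroup topology: ((Cyaneus,Aelella),Euryina).
Cyaneus and Aelella share a more recent common ancestor with each other than either does with Euryina, so Euryina is the least closely related of the three.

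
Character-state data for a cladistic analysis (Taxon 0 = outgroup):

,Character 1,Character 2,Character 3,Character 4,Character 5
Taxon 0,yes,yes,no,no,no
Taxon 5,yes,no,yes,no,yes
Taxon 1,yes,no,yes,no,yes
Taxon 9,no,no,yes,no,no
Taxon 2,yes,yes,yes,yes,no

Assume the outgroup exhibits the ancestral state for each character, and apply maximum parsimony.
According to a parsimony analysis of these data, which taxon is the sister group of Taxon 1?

Taxon 5

Character polarity is set by the outgroup: the derived state is whichever differs from the outgroup's state, so for Character 1, Character 2 the derived state is 'no', and for the remaining characters it is 'yes'.
Character 1 (derived state 'no') is unique to Taxon 9 (autapomorphy; uninformative for grouping).
Character 2: derived state 'no' in Taxon 1, Taxon 5, and Taxon 9 only — synapomorphy for {Taxon 1, Taxon 5, Taxon 9}.
All ingroup taxa share the derived state 'yes' for Character 3; it defines the ingroup but does not resolve relationships within it.
Character 4: derived state 'yes' in Taxon 2 only — an autapomorphy, so it tells us nothing about relationships among taxa.
Character 5 (derived state 'yes') is shared by Taxon 1 and Taxon 5 — a synapomorphy uniting that clade.
Most parsimonious ingroup topology: (((Taxon 5,Taxon 1),Taxon 9),Taxon 2).
Taxon 1 and Taxon 5 form a cherry on this tree, so they are sister taxa.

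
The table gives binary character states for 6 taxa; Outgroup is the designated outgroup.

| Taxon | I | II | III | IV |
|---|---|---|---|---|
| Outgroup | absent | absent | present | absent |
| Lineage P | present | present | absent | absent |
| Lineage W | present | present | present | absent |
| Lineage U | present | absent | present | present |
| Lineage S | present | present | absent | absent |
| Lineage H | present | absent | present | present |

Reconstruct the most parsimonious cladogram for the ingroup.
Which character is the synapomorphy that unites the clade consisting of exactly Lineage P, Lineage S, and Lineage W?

Character polarity is set by the outgroup: the derived state is whichever differs from the outgroup's state, so for III the derived state is 'absent', and for the remaining characters it is 'present'.
I (derived state 'present') is shared by all ingroup taxa — unites the whole ingroup.
Only Lineage P, Lineage S, and Lineage W show the derived state 'present' for II, supporting them as a clade.
Only Lineage P and Lineage S show the derived state 'absent' for III, supporting them as a clade.
Only Lineage H and Lineage U show the derived state 'present' for IV, supporting them as a clade.
Most parsimonious ingroup topology: (((Lineage P,Lineage S),Lineage W),(Lineage U,Lineage H)).
The clade {Lineage P, Lineage S, Lineage W} is supported by II: its derived state 'present' occurs in exactly those taxa and in no other taxon (including the outgroup).

II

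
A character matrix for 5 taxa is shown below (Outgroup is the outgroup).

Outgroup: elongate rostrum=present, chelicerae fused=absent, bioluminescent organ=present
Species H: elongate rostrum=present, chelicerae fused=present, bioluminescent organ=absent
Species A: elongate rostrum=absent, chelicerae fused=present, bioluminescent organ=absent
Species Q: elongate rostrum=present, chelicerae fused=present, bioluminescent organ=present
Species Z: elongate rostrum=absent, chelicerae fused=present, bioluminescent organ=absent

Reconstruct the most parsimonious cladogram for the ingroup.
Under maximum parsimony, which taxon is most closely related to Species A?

Character polarity is set by the outgroup: the derived state is whichever differs from the outgroup's state, so for elongate rostrum, bioluminescent organ the derived state is 'absent', and for the remaining characters it is 'present'.
elongate rostrum: derived state 'absent' in Species A and Species Z only — synapomorphy for {Species A, Species Z}.
chelicerae fused (derived state 'present') is shared by all ingroup taxa — unites the whole ingroup.
bioluminescent organ (derived state 'absent') is shared by Species A, Species H, and Species Z — a synapomorphy uniting that clade.
Most parsimonious ingroup topology: ((Species H,(Species A,Species Z)),Species Q).
Species A and Species Z form a cherry on this tree, so they are sister taxa.

Species Z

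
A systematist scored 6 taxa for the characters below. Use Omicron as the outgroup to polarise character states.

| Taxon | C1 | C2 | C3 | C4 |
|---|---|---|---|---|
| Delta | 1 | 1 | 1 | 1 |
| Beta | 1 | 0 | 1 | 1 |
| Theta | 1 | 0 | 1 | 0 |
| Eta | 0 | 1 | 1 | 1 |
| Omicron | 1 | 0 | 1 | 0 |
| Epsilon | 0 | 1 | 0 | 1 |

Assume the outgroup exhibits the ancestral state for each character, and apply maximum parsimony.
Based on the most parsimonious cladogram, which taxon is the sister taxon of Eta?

Epsilon

Character polarity is set by the outgroup: the derived state is whichever differs from the outgroup's state, so for C1, C3 the derived state is '0', and for the remaining characters it is '1'.
Only Epsilon and Eta show the derived state '0' for C1, supporting them as a clade.
C2: derived state '1' in Delta, Epsilon, and Eta only — synapomorphy for {Delta, Epsilon, Eta}.
C3: derived state '0' in Epsilon only — an autapomorphy, so it tells us nothing about relationships among taxa.
Only Beta, Delta, Epsilon, and Eta show the derived state '1' for C4, supporting them as a clade.
Most parsimonious ingroup topology: (((Delta,(Eta,Epsilon)),Beta),Theta).
Eta and Epsilon form a cherry on this tree, so they are sister taxa.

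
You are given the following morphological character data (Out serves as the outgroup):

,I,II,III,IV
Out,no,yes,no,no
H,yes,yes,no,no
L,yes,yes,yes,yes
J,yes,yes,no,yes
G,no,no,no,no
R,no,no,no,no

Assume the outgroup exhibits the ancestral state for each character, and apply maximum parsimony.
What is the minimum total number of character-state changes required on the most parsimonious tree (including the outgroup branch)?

Character polarity is set by the outgroup: the derived state is whichever differs from the outgroup's state, so for II the derived state is 'no', and for the remaining characters it is 'yes'.
I: derived state 'yes' in H, J, and L only — synapomorphy for {H, J, L}.
Only G and R show the derived state 'no' for II, supporting them as a clade.
III: derived state 'yes' in L only — an autapomorphy, so it tells us nothing about relationships among taxa.
IV (derived state 'yes') is shared by J and L — a synapomorphy uniting that clade.
Most parsimonious ingroup topology: ((H,(L,J)),(G,R)).
Changes per character on this tree: I: 1; II: 1; III: 1; IV: 1.
Total = 4.

4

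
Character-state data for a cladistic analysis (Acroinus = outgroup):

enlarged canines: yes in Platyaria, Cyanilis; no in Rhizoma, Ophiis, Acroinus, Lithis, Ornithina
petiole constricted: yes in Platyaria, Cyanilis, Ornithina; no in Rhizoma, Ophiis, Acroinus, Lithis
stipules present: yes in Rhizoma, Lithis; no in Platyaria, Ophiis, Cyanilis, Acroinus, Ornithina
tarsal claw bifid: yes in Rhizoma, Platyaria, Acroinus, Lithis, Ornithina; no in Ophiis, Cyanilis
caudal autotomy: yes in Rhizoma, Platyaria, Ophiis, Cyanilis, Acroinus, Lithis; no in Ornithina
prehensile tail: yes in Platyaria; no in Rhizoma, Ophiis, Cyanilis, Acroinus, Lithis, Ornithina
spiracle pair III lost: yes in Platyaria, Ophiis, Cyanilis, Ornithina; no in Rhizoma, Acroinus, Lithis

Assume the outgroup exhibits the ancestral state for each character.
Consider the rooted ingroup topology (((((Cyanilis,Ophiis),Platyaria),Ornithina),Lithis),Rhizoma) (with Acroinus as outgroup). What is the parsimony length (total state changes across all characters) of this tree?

10

Map each character onto (((((Cyanilis,Ophiis),Platyaria),Ornithina),Lithis),Rhizoma) (rooted by Acroinus) and count the minimum state changes it requires (Fitch parsimony):
enlarged canines: 2; petiole constricted: 2; stipules present: 2; tarsal claw bifid: 1; caudal autotomy: 1; prehensile tail: 1; spiracle pair III lost: 1.
Total tree length = 10.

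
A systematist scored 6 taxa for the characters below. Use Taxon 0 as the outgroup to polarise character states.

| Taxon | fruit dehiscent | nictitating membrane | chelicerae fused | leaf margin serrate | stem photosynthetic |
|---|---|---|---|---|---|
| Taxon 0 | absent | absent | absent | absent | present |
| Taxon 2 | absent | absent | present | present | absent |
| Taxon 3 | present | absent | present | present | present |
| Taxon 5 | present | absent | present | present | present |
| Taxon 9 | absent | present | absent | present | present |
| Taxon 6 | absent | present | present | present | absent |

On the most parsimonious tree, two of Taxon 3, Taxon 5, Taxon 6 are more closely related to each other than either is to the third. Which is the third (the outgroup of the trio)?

Taxon 6

Character polarity is set by the outgroup: the derived state is whichever differs from the outgroup's state, so for stem photosynthetic the derived state is 'absent', and for the remaining characters it is 'present'.
fruit dehiscent (derived state 'present') is shared by Taxon 3 and Taxon 5 — a synapomorphy uniting that clade.
nictitating membrane (state 'present') occurs in Taxon 6 and Taxon 9 but conflicts with the nesting implied by the other characters — most parsimoniously interpreted as homoplasy.
chelicerae fused: derived state 'present' in Taxon 2, Taxon 3, Taxon 5, and Taxon 6 only — synapomorphy for {Taxon 2, Taxon 3, Taxon 5, Taxon 6}.
All ingroup taxa share the derived state 'present' for leaf margin serrate; it defines the ingroup but does not resolve relationships within it.
stem photosynthetic: derived state 'absent' in Taxon 2 and Taxon 6 only — synapomorphy for {Taxon 2, Taxon 6}.
Most parsimonious ingroup topology: (((Taxon 2,Taxon 6),(Taxon 3,Taxon 5)),Taxon 9).
Taxon 5 and Taxon 3 share a more recent common ancestor with each other than either does with Taxon 6, so Taxon 6 is the least closely related of the three.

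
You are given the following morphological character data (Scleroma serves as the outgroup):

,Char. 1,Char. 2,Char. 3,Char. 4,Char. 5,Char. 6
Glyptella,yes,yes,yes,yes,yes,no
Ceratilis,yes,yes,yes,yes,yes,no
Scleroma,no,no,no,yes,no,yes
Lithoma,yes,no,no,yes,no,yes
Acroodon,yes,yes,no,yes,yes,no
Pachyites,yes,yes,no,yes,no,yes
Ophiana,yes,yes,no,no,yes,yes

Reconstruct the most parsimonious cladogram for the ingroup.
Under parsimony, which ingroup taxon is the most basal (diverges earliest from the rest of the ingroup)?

Lithoma

Character polarity is set by the outgroup: the derived state is whichever differs from the outgroup's state, so for Char. 4, Char. 6 the derived state is 'no', and for the remaining characters it is 'yes'.
All ingroup taxa share the derived state 'yes' for Char. 1; it defines the ingroup but does not resolve relationships within it.
Char. 2: derived state 'yes' in Acroodon, Ceratilis, Glyptella, Ophiana, and Pachyites only — synapomorphy for {Acroodon, Ceratilis, Glyptella, Ophiana, Pachyites}.
Char. 3 (derived state 'yes') is shared by Ceratilis and Glyptella — a synapomorphy uniting that clade.
Char. 4 (derived state 'no') is unique to Ophiana (autapomorphy; uninformative for grouping).
Only Acroodon, Ceratilis, Glyptella, and Ophiana show the derived state 'yes' for Char. 5, supporting them as a clade.
Char. 6 (derived state 'no') is shared by Acroodon, Ceratilis, and Glyptella — a synapomorphy uniting that clade.
Most parsimonious ingroup topology: ((Pachyites,(Ophiana,((Ceratilis,Glyptella),Acroodon))),Lithoma).
Lithoma is sister to the clade containing all other ingroup taxa, so it is the earliest-diverging (most basal) ingroup lineage.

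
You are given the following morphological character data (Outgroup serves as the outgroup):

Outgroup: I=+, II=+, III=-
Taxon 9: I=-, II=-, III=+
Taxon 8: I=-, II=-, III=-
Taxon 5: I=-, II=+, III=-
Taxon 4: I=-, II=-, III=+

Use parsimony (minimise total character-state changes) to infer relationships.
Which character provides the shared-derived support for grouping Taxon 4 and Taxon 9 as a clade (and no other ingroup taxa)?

III

Character polarity is set by the outgroup: the derived state is whichever differs from the outgroup's state, so for I, II the derived state is '-', and for the remaining characters it is '+'.
I (derived state '-') is shared by all ingroup taxa — unites the whole ingroup.
II: derived state '-' in Taxon 4, Taxon 8, and Taxon 9 only — synapomorphy for {Taxon 4, Taxon 8, Taxon 9}.
III (derived state '+') is shared by Taxon 4 and Taxon 9 — a synapomorphy uniting that clade.
Most parsimonious ingroup topology: (((Taxon 9,Taxon 4),Taxon 8),Taxon 5).
The clade {Taxon 4, Taxon 9} is supported by III: its derived state '+' occurs in exactly those taxa and in no other taxon (including the outgroup).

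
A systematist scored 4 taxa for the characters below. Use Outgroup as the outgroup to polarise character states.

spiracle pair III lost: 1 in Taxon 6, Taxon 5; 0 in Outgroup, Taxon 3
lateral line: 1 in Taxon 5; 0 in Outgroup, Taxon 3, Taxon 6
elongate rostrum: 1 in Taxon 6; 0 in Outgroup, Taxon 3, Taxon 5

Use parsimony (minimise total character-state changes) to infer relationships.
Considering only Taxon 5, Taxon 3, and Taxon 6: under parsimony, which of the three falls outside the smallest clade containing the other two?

The outgroup has state '0' for every character, so '1' is the derived state throughout.
spiracle pair III lost: derived state '1' in Taxon 5 and Taxon 6 only — synapomorphy for {Taxon 5, Taxon 6}.
lateral line (derived state '1') is unique to Taxon 5 (autapomorphy; uninformative for grouping).
elongate rostrum (derived state '1') is unique to Taxon 6 (autapomorphy; uninformative for grouping).
Most parsimonious ingroup topology: (Taxon 3,(Taxon 6,Taxon 5)).
Taxon 6 and Taxon 5 share a more recent common ancestor with each other than either does with Taxon 3, so Taxon 3 is the least closely related of the three.

Taxon 3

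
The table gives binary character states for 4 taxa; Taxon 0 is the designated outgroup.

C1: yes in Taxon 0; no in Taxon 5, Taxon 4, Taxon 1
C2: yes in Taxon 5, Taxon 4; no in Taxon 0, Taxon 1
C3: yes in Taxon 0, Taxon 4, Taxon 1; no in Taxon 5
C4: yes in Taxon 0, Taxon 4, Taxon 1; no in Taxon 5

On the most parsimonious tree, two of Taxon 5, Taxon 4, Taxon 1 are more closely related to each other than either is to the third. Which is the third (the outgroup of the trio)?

Taxon 1

Character polarity is set by the outgroup: the derived state is whichever differs from the outgroup's state, so for C1, C3, C4 the derived state is 'no', and for the remaining characters it is 'yes'.
All ingroup taxa share the derived state 'no' for C1; it defines the ingroup but does not resolve relationships within it.
C2: derived state 'yes' in Taxon 4 and Taxon 5 only — synapomorphy for {Taxon 4, Taxon 5}.
C3: derived state 'no' in Taxon 5 only — an autapomorphy, so it tells us nothing about relationships among taxa.
C4: derived state 'no' in Taxon 5 only — an autapomorphy, so it tells us nothing about relationships among taxa.
Most parsimonious ingroup topology: ((Taxon 5,Taxon 4),Taxon 1).
Taxon 5 and Taxon 4 share a more recent common ancestor with each other than either does with Taxon 1, so Taxon 1 is the least closely related of the three.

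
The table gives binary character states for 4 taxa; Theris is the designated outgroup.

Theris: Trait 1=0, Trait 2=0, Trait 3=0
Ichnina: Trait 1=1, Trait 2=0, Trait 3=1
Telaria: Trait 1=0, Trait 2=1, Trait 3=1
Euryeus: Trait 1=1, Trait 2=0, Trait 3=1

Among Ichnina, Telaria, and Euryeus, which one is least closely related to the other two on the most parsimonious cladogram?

The outgroup has state '0' for every character, so '1' is the derived state throughout.
Trait 1: derived state '1' in Euryeus and Ichnina only — synapomorphy for {Euryeus, Ichnina}.
Trait 2 (derived state '1') is unique to Telaria (autapomorphy; uninformative for grouping).
All ingroup taxa share the derived state '1' for Trait 3; it defines the ingroup but does not resolve relationships within it.
Most parsimonious ingroup topology: ((Ichnina,Euryeus),Telaria).
Euryeus and Ichnina share a more recent common ancestor with each other than either does with Telaria, so Telaria is the least closely related of the three.

Telaria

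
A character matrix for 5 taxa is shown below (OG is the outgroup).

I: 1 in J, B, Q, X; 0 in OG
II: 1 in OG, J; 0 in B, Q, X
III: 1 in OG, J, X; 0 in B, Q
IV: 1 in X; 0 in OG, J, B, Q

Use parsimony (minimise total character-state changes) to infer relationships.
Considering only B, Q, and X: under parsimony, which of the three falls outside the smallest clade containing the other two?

X

Character polarity is set by the outgroup: the derived state is whichever differs from the outgroup's state, so for II, III the derived state is '0', and for the remaining characters it is '1'.
I (derived state '1') is shared by all ingroup taxa — unites the whole ingroup.
Only B, Q, and X show the derived state '0' for II, supporting them as a clade.
III (derived state '0') is shared by B and Q — a synapomorphy uniting that clade.
IV (derived state '1') is unique to X (autapomorphy; uninformative for grouping).
Most parsimonious ingroup topology: (J,((B,Q),X)).
B and Q share a more recent common ancestor with each other than either does with X, so X is the least closely related of the three.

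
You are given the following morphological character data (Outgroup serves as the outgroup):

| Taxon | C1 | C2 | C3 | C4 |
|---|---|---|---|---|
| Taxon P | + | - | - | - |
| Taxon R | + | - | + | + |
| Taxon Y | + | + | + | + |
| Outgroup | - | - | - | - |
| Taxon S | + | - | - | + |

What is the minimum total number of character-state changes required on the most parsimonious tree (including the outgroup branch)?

4

The outgroup has state '-' for every character, so '+' is the derived state throughout.
All ingroup taxa share the derived state '+' for C1; it defines the ingroup but does not resolve relationships within it.
C2: derived state '+' in Taxon Y only — an autapomorphy, so it tells us nothing about relationships among taxa.
C3 (derived state '+') is shared by Taxon R and Taxon Y — a synapomorphy uniting that clade.
C4 (derived state '+') is shared by Taxon R, Taxon S, and Taxon Y — a synapomorphy uniting that clade.
Most parsimonious ingroup topology: (((Taxon R,Taxon Y),Taxon S),Taxon P).
Changes per character on this tree: C1: 1; C2: 1; C3: 1; C4: 1.
Total = 4.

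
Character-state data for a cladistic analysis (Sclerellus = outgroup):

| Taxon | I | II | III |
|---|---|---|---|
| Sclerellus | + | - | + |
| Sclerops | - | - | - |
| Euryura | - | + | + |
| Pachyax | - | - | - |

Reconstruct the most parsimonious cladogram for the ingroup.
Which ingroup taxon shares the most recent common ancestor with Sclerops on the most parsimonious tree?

Pachyax

Character polarity is set by the outgroup: the derived state is whichever differs from the outgroup's state, so for I, III the derived state is '-', and for the remaining characters it is '+'.
I (derived state '-') is shared by all ingroup taxa — unites the whole ingroup.
II (derived state '+') is unique to Euryura (autapomorphy; uninformative for grouping).
III (derived state '-') is shared by Pachyax and Sclerops — a synapomorphy uniting that clade.
Most parsimonious ingroup topology: ((Sclerops,Pachyax),Euryura).
Sclerops and Pachyax form a cherry on this tree, so they are sister taxa.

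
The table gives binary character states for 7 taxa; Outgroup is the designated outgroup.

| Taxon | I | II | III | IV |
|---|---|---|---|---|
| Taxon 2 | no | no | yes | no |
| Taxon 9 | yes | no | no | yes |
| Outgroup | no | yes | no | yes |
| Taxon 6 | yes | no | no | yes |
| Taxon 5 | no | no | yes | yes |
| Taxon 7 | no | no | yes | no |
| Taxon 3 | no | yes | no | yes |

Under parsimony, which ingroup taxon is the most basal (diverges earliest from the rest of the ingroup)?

Taxon 3

Character polarity is set by the outgroup: the derived state is whichever differs from the outgroup's state, so for II, IV the derived state is 'no', and for the remaining characters it is 'yes'.
I: derived state 'yes' in Taxon 6 and Taxon 9 only — synapomorphy for {Taxon 6, Taxon 9}.
II (derived state 'no') is shared by Taxon 2, Taxon 5, Taxon 6, Taxon 7, and Taxon 9 — a synapomorphy uniting that clade.
III: derived state 'yes' in Taxon 2, Taxon 5, and Taxon 7 only — synapomorphy for {Taxon 2, Taxon 5, Taxon 7}.
IV: derived state 'no' in Taxon 2 and Taxon 7 only — synapomorphy for {Taxon 2, Taxon 7}.
Most parsimonious ingroup topology: (((Taxon 9,Taxon 6),((Taxon 7,Taxon 2),Taxon 5)),Taxon 3).
Taxon 3 is sister to the clade containing all other ingroup taxa, so it is the earliest-diverging (most basal) ingroup lineage.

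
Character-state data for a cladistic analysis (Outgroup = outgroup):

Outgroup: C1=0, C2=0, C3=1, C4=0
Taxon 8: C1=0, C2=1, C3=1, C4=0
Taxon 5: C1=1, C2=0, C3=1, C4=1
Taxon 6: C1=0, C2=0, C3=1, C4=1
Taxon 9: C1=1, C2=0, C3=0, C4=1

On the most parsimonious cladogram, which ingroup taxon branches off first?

Taxon 8

Character polarity is set by the outgroup: the derived state is whichever differs from the outgroup's state, so for C3 the derived state is '0', and for the remaining characters it is '1'.
Only Taxon 5 and Taxon 9 show the derived state '1' for C1, supporting them as a clade.
C2: derived state '1' in Taxon 8 only — an autapomorphy, so it tells us nothing about relationships among taxa.
C3 (derived state '0') is unique to Taxon 9 (autapomorphy; uninformative for grouping).
C4: derived state '1' in Taxon 5, Taxon 6, and Taxon 9 only — synapomorphy for {Taxon 5, Taxon 6, Taxon 9}.
Most parsimonious ingroup topology: (Taxon 8,((Taxon 5,Taxon 9),Taxon 6)).
Taxon 8 is sister to the clade containing all other ingroup taxa, so it is the earliest-diverging (most basal) ingroup lineage.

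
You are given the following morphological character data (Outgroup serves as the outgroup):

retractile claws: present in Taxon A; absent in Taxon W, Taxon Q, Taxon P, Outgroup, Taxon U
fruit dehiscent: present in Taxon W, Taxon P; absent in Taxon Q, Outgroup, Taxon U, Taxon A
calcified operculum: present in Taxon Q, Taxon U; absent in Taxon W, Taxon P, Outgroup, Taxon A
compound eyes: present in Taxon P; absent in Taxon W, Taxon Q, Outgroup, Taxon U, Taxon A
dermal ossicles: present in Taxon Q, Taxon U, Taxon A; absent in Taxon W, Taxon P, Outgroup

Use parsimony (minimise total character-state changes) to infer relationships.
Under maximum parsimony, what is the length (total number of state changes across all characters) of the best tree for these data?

The outgroup has state 'absent' for every character, so 'present' is the derived state throughout.
retractile claws: derived state 'present' in Taxon A only — an autapomorphy, so it tells us nothing about relationships among taxa.
fruit dehiscent: derived state 'present' in Taxon P and Taxon W only — synapomorphy for {Taxon P, Taxon W}.
calcified operculum (derived state 'present') is shared by Taxon Q and Taxon U — a synapomorphy uniting that clade.
compound eyes (derived state 'present') is unique to Taxon P (autapomorphy; uninformative for grouping).
dermal ossicles (derived state 'present') is shared by Taxon A, Taxon Q, and Taxon U — a synapomorphy uniting that clade.
Most parsimonious ingroup topology: (((Taxon U,Taxon Q),Taxon A),(Taxon P,Taxon W)).
Changes per character on this tree: retractile claws: 1; fruit dehiscent: 1; calcified operculum: 1; compound eyes: 1; dermal ossicles: 1.
Total = 5.

5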